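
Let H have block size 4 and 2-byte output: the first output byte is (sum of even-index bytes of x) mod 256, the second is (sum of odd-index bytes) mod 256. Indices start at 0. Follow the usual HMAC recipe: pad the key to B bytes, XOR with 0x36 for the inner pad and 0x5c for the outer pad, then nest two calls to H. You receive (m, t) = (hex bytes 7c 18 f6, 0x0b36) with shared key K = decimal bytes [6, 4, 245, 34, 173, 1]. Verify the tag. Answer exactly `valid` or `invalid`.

Key decimal bytes [6, 4, 245, 34, 173, 1] = 06 04 f5 22 ad 01 is 6 bytes > B = 4, so hash it first: H(key) = a8 27, then zero-pad to 4 bytes: K' = a8 27 00 00.
K' ⊕ ipad = 9e 11 36 36; K' ⊕ opad = f4 7b 5c 5c.
Inner hash: even-index sum = 582 mod 256 = 70; odd-index sum = 95 mod 256 = 95 → 46 5f.
Outer hash (recomputed tag): even-index sum = 406 mod 256 = 150; odd-index sum = 310 mod 256 = 54 → 96 36.
Recomputed tag = 9636; claimed = 0b36 → mismatch.

invalid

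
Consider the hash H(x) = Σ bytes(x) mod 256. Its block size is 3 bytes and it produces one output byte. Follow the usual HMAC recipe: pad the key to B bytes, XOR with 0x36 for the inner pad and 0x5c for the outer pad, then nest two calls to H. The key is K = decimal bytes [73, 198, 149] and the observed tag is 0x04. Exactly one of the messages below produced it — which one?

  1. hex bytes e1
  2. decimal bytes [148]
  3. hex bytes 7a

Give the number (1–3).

3

Key decimal bytes [73, 198, 149] = 49 c6 95 is exactly B = 3 bytes: K' = 49 c6 95.
K' ⊕ ipad = 7f f0 a3; K' ⊕ opad = 15 9a c9.
m1: inner = H(7f f0 a3 e1) = f3; tag = H(15 9a c9 f3) = 6b
m2: inner = H(7f f0 a3 94) = a6; tag = H(15 9a c9 a6) = 1e
m3: inner = H(7f f0 a3 7a) = 8c; tag = H(15 9a c9 8c) = 04 ← matches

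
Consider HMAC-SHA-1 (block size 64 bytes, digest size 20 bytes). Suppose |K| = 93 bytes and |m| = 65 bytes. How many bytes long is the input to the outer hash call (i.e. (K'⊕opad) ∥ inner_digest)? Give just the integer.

Key is 93 > 64 bytes, so it is hashed to 20 bytes then zero-padded to 64: |K'| = 64.
Outer input = (K'⊕opad) ∥ H(inner) → 64 + 20 = 84 bytes.

84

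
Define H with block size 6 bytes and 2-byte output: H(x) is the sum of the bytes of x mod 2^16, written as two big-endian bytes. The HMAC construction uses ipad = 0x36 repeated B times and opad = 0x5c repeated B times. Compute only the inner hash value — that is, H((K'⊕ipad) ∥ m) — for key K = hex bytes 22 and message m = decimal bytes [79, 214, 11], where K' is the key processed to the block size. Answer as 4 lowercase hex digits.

Key hex bytes 22 is 1 byte ≤ B = 6; zero-pad to 6 bytes: K' = 22 00 00 00 00 00.
K' ⊕ ipad = 14 36 36 36 36 36.
Inner input = 14 36 36 36 36 36 ∥ 4f d6 0b.
Inner hash: sum = 20+54+54+54+54+54+79+214+11 = 594 → 02 52.

0252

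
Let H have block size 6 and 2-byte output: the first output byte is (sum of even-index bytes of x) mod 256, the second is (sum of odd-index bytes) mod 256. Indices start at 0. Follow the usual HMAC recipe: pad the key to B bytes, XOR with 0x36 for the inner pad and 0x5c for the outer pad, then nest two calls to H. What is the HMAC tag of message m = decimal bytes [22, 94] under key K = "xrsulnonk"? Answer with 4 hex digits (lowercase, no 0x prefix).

ae16

Key "xrsulnonk" = 78 72 73 75 6c 6e 6f 6e 6b is 9 bytes > B = 6, so hash it first: H(key) = 31 c3, then zero-pad to 6 bytes: K' = 31 c3 00 00 00 00.
K' ⊕ ipad = 07 f5 36 36 36 36.  K' ⊕ opad = 6d 9f 5c 5c 5c 5c.
Inner input = (K'⊕ipad) ∥ m = 07 f5 36 36 36 36 ∥ 16 5e.
Inner hash: even-index sum = 137 mod 256 = 137; odd-index sum = 447 mod 256 = 191 → 89 bf.
Outer input = (K'⊕opad) ∥ inner = 6d 9f 5c 5c 5c 5c ∥ 89 bf.
Outer hash (tag): even-index sum = 430 mod 256 = 174; odd-index sum = 534 mod 256 = 22 → ae 16.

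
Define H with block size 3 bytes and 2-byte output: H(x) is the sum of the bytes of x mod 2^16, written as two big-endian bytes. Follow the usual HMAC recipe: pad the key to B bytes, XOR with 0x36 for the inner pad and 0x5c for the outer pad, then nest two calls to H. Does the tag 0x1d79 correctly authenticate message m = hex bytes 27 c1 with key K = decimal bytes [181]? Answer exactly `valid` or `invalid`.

invalid

Key decimal bytes [181] = b5 is 1 byte ≤ B = 3; zero-pad to 3 bytes: K' = b5 00 00.
K' ⊕ ipad = 83 36 36; K' ⊕ opad = e9 5c 5c.
Inner hash: sum = 131+54+54+39+193 = 471 → 01 d7.
Outer hash (recomputed tag): sum = 233+92+92+1+215 = 633 → 02 79.
Recomputed tag = 0279; claimed = 1d79 → mismatch.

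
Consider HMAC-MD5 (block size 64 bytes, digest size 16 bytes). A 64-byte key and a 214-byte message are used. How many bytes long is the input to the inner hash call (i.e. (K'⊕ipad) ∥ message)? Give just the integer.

278

Key is 64 ≤ 64 bytes, zero-padded: |K'| = 64.
Inner input = (K'⊕ipad) ∥ m → 64 + 214 = 278 bytes.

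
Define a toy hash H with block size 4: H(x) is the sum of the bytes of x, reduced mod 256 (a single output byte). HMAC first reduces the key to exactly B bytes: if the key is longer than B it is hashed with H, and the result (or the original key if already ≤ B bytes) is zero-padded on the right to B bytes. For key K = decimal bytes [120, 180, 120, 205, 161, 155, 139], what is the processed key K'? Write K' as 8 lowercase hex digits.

|K| = 7 > B = 4, so first hash the key.
H(K): sum = 120+180+120+205+161+155+139 = 1080; mod 256 = 56 → 38.
Zero-pad H(K) = 38 to 4 bytes: K' = 38 00 00 00.

38000000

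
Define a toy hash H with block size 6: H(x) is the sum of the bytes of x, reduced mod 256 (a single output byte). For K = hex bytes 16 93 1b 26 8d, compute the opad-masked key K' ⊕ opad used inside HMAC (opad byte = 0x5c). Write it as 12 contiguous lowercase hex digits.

4acf477ad15c

Key hex bytes 16 93 1b 26 8d is 5 bytes ≤ B = 6; zero-pad to 6 bytes: K' = 16 93 1b 26 8d 00.
XOR each byte with 0x5c: 16⊕5c=4a, 93⊕5c=cf, 1b⊕5c=47, 26⊕5c=7a, 8d⊕5c=d1, 00⊕5c=5c.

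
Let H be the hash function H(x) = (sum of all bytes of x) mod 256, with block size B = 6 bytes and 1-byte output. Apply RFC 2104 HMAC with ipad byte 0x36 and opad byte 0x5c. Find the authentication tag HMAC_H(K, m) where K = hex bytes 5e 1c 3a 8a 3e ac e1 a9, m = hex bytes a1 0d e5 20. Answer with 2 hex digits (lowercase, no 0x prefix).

ff

Key hex bytes 5e 1c 3a 8a 3e ac e1 a9 is 8 bytes > B = 6, so hash it first: H(key) = b2, then zero-pad to 6 bytes: K' = b2 00 00 00 00 00.
K' ⊕ ipad = 84 36 36 36 36 36.  K' ⊕ opad = ee 5c 5c 5c 5c 5c.
Inner input = (K'⊕ipad) ∥ m = 84 36 36 36 36 36 ∥ a1 0d e5 20.
Inner hash: sum = 132+54+54+54+54+54+161+13+229+32 = 837; mod 256 = 69 → 45.
Outer input = (K'⊕opad) ∥ inner = ee 5c 5c 5c 5c 5c ∥ 45.
Outer hash (tag): sum = 238+92+92+92+92+92+69 = 767; mod 256 = 255 → ff.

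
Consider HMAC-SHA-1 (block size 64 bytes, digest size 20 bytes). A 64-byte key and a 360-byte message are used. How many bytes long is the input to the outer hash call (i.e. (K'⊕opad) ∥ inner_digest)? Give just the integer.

Key is 64 ≤ 64 bytes, zero-padded: |K'| = 64.
Outer input = (K'⊕opad) ∥ H(inner) → 64 + 20 = 84 bytes.

84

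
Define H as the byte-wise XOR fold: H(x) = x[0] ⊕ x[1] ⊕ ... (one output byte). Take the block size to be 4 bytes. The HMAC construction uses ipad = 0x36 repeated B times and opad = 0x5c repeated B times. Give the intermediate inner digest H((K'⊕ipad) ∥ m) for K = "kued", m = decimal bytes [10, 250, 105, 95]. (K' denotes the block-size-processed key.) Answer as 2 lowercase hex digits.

Key "kued" = 6b 75 65 64 is exactly B = 4 bytes: K' = 6b 75 65 64.
K' ⊕ ipad = 5d 43 53 52.
Inner input = 5d 43 53 52 ∥ 0a fa 69 5f.
Inner hash: XOR 5d⊕43⊕53⊕52⊕0a⊕fa⊕69⊕5f = d9.

d9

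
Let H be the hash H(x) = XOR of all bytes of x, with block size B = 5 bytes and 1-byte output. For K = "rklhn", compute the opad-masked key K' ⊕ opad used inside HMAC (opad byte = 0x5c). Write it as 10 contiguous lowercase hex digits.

Key "rklhn" = 72 6b 6c 68 6e is exactly B = 5 bytes: K' = 72 6b 6c 68 6e.
XOR each byte with 0x5c: 72⊕5c=2e, 6b⊕5c=37, 6c⊕5c=30, 68⊕5c=34, 6e⊕5c=32.

2e37303432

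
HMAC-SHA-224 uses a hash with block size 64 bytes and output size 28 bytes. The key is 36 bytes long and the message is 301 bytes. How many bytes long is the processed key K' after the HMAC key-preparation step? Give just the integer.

Key is 36 ≤ 64 bytes, zero-padded: |K'| = 64.

64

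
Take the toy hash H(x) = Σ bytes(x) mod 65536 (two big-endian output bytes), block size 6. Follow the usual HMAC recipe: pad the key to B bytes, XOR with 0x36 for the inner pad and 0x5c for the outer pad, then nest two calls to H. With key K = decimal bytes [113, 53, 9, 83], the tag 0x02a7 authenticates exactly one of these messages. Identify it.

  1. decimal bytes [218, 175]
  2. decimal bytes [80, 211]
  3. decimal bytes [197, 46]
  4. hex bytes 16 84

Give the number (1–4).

Key decimal bytes [113, 53, 9, 83] = 71 35 09 53 is 4 bytes ≤ B = 6; zero-pad to 6 bytes: K' = 71 35 09 53 00 00.
K' ⊕ ipad = 47 03 3f 65 36 36; K' ⊕ opad = 2d 69 55 0f 5c 5c.
m1: inner = H(47 03 3f 65 36 36 da af) = 02 e3; tag = H(2d 69 55 0f 5c 5c 02 e3) = 0297
m2: inner = H(47 03 3f 65 36 36 50 d3) = 02 7d; tag = H(2d 69 55 0f 5c 5c 02 7d) = 0231
m3: inner = H(47 03 3f 65 36 36 c5 2e) = 02 4d; tag = H(2d 69 55 0f 5c 5c 02 4d) = 0201
m4: inner = H(47 03 3f 65 36 36 16 84) = 01 f4; tag = H(2d 69 55 0f 5c 5c 01 f4) = 02a7 ← matches

4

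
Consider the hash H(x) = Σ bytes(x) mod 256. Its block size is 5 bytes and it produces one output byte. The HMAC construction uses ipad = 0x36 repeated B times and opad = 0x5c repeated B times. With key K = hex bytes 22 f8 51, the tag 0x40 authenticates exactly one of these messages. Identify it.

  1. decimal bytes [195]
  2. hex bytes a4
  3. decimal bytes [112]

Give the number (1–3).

2

Key hex bytes 22 f8 51 is 3 bytes ≤ B = 5; zero-pad to 5 bytes: K' = 22 f8 51 00 00.
K' ⊕ ipad = 14 ce 67 36 36; K' ⊕ opad = 7e a4 0d 5c 5c.
m1: inner = H(14 ce 67 36 36 c3) = 78; tag = H(7e a4 0d 5c 5c 78) = 5f
m2: inner = H(14 ce 67 36 36 a4) = 59; tag = H(7e a4 0d 5c 5c 59) = 40 ← matches
m3: inner = H(14 ce 67 36 36 70) = 25; tag = H(7e a4 0d 5c 5c 25) = 0c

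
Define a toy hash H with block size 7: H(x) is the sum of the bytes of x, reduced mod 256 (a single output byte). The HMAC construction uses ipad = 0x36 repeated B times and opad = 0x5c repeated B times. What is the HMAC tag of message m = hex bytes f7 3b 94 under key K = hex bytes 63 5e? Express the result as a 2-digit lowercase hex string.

9e

Key hex bytes 63 5e is 2 bytes ≤ B = 7; zero-pad to 7 bytes: K' = 63 5e 00 00 00 00 00.
K' ⊕ ipad = 55 68 36 36 36 36 36.  K' ⊕ opad = 3f 02 5c 5c 5c 5c 5c.
Inner input = (K'⊕ipad) ∥ m = 55 68 36 36 36 36 36 ∥ f7 3b 94.
Inner hash: sum = 85+104+54+54+54+54+54+247+59+148 = 913; mod 256 = 145 → 91.
Outer input = (K'⊕opad) ∥ inner = 3f 02 5c 5c 5c 5c 5c ∥ 91.
Outer hash (tag): sum = 63+2+92+92+92+92+92+145 = 670; mod 256 = 158 → 9e.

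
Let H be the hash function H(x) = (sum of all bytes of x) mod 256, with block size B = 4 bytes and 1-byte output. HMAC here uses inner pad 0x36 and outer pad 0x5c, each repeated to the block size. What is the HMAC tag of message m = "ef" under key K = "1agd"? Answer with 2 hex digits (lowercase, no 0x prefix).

e9

Key "1agd" = 31 61 67 64 is exactly B = 4 bytes: K' = 31 61 67 64.
K' ⊕ ipad = 07 57 51 52.  K' ⊕ opad = 6d 3d 3b 38.
Inner input = (K'⊕ipad) ∥ m = 07 57 51 52 ∥ 65 66.
Inner hash: sum = 7+87+81+82+101+102 = 460; mod 256 = 204 → cc.
Outer input = (K'⊕opad) ∥ inner = 6d 3d 3b 38 ∥ cc.
Outer hash (tag): sum = 109+61+59+56+204 = 489; mod 256 = 233 → e9.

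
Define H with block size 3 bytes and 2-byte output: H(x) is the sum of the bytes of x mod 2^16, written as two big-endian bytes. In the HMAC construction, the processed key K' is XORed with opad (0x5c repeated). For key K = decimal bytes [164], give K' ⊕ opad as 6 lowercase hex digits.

f85c5c

Key decimal bytes [164] = a4 is 1 byte ≤ B = 3; zero-pad to 3 bytes: K' = a4 00 00.
XOR each byte with 0x5c: a4⊕5c=f8, 00⊕5c=5c, 00⊕5c=5c.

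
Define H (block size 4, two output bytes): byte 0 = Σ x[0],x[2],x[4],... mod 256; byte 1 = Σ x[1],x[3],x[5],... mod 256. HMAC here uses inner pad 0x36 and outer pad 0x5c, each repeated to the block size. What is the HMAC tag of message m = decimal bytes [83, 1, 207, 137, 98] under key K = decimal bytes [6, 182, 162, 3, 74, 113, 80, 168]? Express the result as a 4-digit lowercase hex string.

a88e

Key decimal bytes [6, 182, 162, 3, 74, 113, 80, 168] = 06 b6 a2 03 4a 71 50 a8 is 8 bytes > B = 4, so hash it first: H(key) = 42 d2, then zero-pad to 4 bytes: K' = 42 d2 00 00.
K' ⊕ ipad = 74 e4 36 36.  K' ⊕ opad = 1e 8e 5c 5c.
Inner input = (K'⊕ipad) ∥ m = 74 e4 36 36 ∥ 53 01 cf 89 62.
Inner hash: even-index sum = 558 mod 256 = 46; odd-index sum = 420 mod 256 = 164 → 2e a4.
Outer input = (K'⊕opad) ∥ inner = 1e 8e 5c 5c ∥ 2e a4.
Outer hash (tag): even-index sum = 168 mod 256 = 168; odd-index sum = 398 mod 256 = 142 → a8 8e.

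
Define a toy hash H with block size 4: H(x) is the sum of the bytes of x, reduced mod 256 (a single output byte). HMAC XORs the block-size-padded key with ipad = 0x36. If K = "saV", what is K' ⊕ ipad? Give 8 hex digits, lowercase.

45576036

Key "saV" = 73 61 56 is 3 bytes ≤ B = 4; zero-pad to 4 bytes: K' = 73 61 56 00.
XOR each byte with 0x36: 73⊕36=45, 61⊕36=57, 56⊕36=60, 00⊕36=36.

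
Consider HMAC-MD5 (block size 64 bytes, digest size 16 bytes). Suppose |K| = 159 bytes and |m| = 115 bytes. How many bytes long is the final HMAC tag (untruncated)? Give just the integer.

16

The tag is one MD5 digest: 16 bytes.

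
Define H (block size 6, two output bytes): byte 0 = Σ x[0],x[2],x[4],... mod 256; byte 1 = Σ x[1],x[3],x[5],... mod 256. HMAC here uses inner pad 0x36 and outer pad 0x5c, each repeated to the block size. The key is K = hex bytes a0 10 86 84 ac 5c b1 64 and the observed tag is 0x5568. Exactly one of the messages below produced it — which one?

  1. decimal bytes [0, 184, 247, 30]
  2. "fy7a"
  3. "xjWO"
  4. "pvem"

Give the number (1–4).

Key hex bytes a0 10 86 84 ac 5c b1 64 is 8 bytes > B = 6, so hash it first: H(key) = 83 54, then zero-pad to 6 bytes: K' = 83 54 00 00 00 00.
K' ⊕ ipad = b5 62 36 36 36 36; K' ⊕ opad = df 08 5c 5c 5c 5c.
m1: inner = H(b5 62 36 36 36 36 00 b8 f7 1e) = 18 a4; tag = H(df 08 5c 5c 5c 5c 18 a4) = af64
m2: inner = H(b5 62 36 36 36 36 66 79 37 61) = be a8; tag = H(df 08 5c 5c 5c 5c be a8) = 5568 ← matches
m3: inner = H(b5 62 36 36 36 36 78 6a 57 4f) = f0 87; tag = H(df 08 5c 5c 5c 5c f0 87) = 8747
m4: inner = H(b5 62 36 36 36 36 70 76 65 6d) = f6 b1; tag = H(df 08 5c 5c 5c 5c f6 b1) = 8d71

2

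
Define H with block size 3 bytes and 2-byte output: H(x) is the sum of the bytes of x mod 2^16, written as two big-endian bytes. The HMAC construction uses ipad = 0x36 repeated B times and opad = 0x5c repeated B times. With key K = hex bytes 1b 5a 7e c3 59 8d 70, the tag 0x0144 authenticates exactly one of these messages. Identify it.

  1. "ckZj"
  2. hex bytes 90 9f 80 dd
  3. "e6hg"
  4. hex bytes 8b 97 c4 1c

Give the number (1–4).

Key hex bytes 1b 5a 7e c3 59 8d 70 is 7 bytes > B = 3, so hash it first: H(key) = 03 0c, then zero-pad to 3 bytes: K' = 03 0c 00.
K' ⊕ ipad = 35 3a 36; K' ⊕ opad = 5f 50 5c.
m1: inner = H(35 3a 36 63 6b 5a 6a) = 02 37; tag = H(5f 50 5c 02 37) = 0144 ← matches
m2: inner = H(35 3a 36 90 9f 80 dd) = 03 31; tag = H(5f 50 5c 03 31) = 013f
m3: inner = H(35 3a 36 65 36 68 67) = 02 0f; tag = H(5f 50 5c 02 0f) = 011c
m4: inner = H(35 3a 36 8b 97 c4 1c) = 02 a7; tag = H(5f 50 5c 02 a7) = 01b4

1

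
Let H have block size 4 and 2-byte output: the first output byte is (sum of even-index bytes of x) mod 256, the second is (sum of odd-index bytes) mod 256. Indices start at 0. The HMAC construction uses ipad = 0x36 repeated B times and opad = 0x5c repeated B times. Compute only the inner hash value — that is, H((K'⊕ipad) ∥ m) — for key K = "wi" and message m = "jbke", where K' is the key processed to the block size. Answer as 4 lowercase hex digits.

Key "wi" = 77 69 is 2 bytes ≤ B = 4; zero-pad to 4 bytes: K' = 77 69 00 00.
K' ⊕ ipad = 41 5f 36 36.
Inner input = 41 5f 36 36 ∥ 6a 62 6b 65.
Inner hash: even-index sum = 332 mod 256 = 76; odd-index sum = 348 mod 256 = 92 → 4c 5c.

4c5c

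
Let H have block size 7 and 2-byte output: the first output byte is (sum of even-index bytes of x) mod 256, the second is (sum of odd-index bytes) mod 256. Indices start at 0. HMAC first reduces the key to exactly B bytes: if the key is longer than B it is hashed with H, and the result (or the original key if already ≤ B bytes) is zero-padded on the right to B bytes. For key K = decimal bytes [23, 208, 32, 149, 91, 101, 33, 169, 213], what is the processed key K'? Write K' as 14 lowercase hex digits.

88730000000000

|K| = 9 > B = 7, so first hash the key.
H(K): even-index sum = 392 mod 256 = 136; odd-index sum = 627 mod 256 = 115 → 88 73.
Zero-pad H(K) = 88 73 to 7 bytes: K' = 88 73 00 00 00 00 00.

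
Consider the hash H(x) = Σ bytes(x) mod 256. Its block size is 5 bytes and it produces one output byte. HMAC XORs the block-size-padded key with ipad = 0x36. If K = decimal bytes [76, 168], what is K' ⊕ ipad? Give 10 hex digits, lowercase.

7a9e363636

Key decimal bytes [76, 168] = 4c a8 is 2 bytes ≤ B = 5; zero-pad to 5 bytes: K' = 4c a8 00 00 00.
XOR each byte with 0x36: 4c⊕36=7a, a8⊕36=9e, 00⊕36=36, 00⊕36=36, 00⊕36=36.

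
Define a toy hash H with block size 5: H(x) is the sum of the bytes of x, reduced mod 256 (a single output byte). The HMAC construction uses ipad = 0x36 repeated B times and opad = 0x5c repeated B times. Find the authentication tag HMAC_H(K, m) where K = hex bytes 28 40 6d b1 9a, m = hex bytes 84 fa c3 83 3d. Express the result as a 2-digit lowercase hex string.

97

Key hex bytes 28 40 6d b1 9a is exactly B = 5 bytes: K' = 28 40 6d b1 9a.
K' ⊕ ipad = 1e 76 5b 87 ac.  K' ⊕ opad = 74 1c 31 ed c6.
Inner input = (K'⊕ipad) ∥ m = 1e 76 5b 87 ac ∥ 84 fa c3 83 3d.
Inner hash: sum = 30+118+91+135+172+132+250+195+131+61 = 1315; mod 256 = 35 → 23.
Outer input = (K'⊕opad) ∥ inner = 74 1c 31 ed c6 ∥ 23.
Outer hash (tag): sum = 116+28+49+237+198+35 = 663; mod 256 = 151 → 97.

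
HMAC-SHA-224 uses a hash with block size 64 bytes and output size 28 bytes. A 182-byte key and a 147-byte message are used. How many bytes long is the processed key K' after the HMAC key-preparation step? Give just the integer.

Key is 182 > 64 bytes, so it is hashed to 28 bytes then zero-padded to 64: |K'| = 64.

64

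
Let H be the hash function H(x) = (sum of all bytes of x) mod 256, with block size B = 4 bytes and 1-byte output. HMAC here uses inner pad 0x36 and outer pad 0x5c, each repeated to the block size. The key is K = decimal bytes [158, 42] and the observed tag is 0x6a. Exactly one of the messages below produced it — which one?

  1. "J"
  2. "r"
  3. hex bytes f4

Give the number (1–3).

1

Key decimal bytes [158, 42] = 9e 2a is 2 bytes ≤ B = 4; zero-pad to 4 bytes: K' = 9e 2a 00 00.
K' ⊕ ipad = a8 1c 36 36; K' ⊕ opad = c2 76 5c 5c.
m1: inner = H(a8 1c 36 36 4a) = 7a; tag = H(c2 76 5c 5c 7a) = 6a ← matches
m2: inner = H(a8 1c 36 36 72) = a2; tag = H(c2 76 5c 5c a2) = 92
m3: inner = H(a8 1c 36 36 f4) = 24; tag = H(c2 76 5c 5c 24) = 14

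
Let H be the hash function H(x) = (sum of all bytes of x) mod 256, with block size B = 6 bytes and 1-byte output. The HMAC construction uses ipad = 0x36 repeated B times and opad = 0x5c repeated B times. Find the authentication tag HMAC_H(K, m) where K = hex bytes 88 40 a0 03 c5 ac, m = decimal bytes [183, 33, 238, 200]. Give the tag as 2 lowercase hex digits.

Key hex bytes 88 40 a0 03 c5 ac is exactly B = 6 bytes: K' = 88 40 a0 03 c5 ac.
K' ⊕ ipad = be 76 96 35 f3 9a.  K' ⊕ opad = d4 1c fc 5f 99 f0.
Inner input = (K'⊕ipad) ∥ m = be 76 96 35 f3 9a ∥ b7 21 ee c8.
Inner hash: sum = 190+118+150+53+243+154+183+33+238+200 = 1562; mod 256 = 26 → 1a.
Outer input = (K'⊕opad) ∥ inner = d4 1c fc 5f 99 f0 ∥ 1a.
Outer hash (tag): sum = 212+28+252+95+153+240+26 = 1006; mod 256 = 238 → ee.

ee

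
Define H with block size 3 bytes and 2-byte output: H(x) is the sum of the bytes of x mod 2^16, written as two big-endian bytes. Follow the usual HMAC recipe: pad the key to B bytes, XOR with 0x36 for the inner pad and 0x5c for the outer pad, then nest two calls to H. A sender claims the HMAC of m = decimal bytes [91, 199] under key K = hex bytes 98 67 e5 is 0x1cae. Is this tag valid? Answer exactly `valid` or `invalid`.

Key hex bytes 98 67 e5 is exactly B = 3 bytes: K' = 98 67 e5.
K' ⊕ ipad = ae 51 d3; K' ⊕ opad = c4 3b b9.
Inner hash: sum = 174+81+211+91+199 = 756 → 02 f4.
Outer hash (recomputed tag): sum = 196+59+185+2+244 = 686 → 02 ae.
Recomputed tag = 02ae; claimed = 1cae → mismatch.

invalid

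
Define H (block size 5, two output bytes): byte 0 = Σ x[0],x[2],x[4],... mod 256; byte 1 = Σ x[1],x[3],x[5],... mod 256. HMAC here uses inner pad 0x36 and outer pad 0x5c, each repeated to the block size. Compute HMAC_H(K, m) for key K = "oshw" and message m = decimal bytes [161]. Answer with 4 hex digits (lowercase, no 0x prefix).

Key "oshw" = 6f 73 68 77 is 4 bytes ≤ B = 5; zero-pad to 5 bytes: K' = 6f 73 68 77 00.
K' ⊕ ipad = 59 45 5e 41 36.  K' ⊕ opad = 33 2f 34 2b 5c.
Inner input = (K'⊕ipad) ∥ m = 59 45 5e 41 36 ∥ a1.
Inner hash: even-index sum = 237 mod 256 = 237; odd-index sum = 295 mod 256 = 39 → ed 27.
Outer input = (K'⊕opad) ∥ inner = 33 2f 34 2b 5c ∥ ed 27.
Outer hash (tag): even-index sum = 234 mod 256 = 234; odd-index sum = 327 mod 256 = 71 → ea 47.

ea47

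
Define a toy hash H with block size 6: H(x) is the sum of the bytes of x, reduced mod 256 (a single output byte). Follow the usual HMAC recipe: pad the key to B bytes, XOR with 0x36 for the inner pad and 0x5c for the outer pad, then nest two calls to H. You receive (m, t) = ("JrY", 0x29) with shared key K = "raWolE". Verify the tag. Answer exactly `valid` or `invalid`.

Key "raWolE" = 72 61 57 6f 6c 45 is exactly B = 6 bytes: K' = 72 61 57 6f 6c 45.
K' ⊕ ipad = 44 57 61 59 5a 73; K' ⊕ opad = 2e 3d 0b 33 30 19.
Inner hash: sum = 68+87+97+89+90+115+74+114+89 = 823; mod 256 = 55 → 37.
Outer hash (recomputed tag): sum = 46+61+11+51+48+25+55 = 297; mod 256 = 41 → 29.
Recomputed tag = 29; claimed = 29 → match.

valid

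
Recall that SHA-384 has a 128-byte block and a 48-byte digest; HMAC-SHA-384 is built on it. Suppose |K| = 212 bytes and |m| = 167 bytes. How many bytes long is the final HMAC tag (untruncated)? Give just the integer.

48

The tag is one SHA-384 digest: 48 bytes.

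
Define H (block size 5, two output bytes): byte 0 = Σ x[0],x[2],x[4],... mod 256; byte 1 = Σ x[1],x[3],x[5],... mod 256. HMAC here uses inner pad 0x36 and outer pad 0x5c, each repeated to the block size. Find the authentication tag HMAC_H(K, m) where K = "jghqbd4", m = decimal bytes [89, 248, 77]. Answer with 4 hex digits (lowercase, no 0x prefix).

Key "jghqbd4" = 6a 67 68 71 62 64 34 is 7 bytes > B = 5, so hash it first: H(key) = 68 3c, then zero-pad to 5 bytes: K' = 68 3c 00 00 00.
K' ⊕ ipad = 5e 0a 36 36 36.  K' ⊕ opad = 34 60 5c 5c 5c.
Inner input = (K'⊕ipad) ∥ m = 5e 0a 36 36 36 ∥ 59 f8 4d.
Inner hash: even-index sum = 450 mod 256 = 194; odd-index sum = 230 mod 256 = 230 → c2 e6.
Outer input = (K'⊕opad) ∥ inner = 34 60 5c 5c 5c ∥ c2 e6.
Outer hash (tag): even-index sum = 466 mod 256 = 210; odd-index sum = 382 mod 256 = 126 → d2 7e.

d27e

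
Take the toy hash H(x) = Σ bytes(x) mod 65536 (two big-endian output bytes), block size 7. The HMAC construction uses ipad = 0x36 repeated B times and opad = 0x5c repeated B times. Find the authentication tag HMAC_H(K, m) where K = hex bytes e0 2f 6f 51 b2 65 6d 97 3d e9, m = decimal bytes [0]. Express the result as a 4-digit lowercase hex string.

02d9

Key hex bytes e0 2f 6f 51 b2 65 6d 97 3d e9 is 10 bytes > B = 7, so hash it first: H(key) = 05 10, then zero-pad to 7 bytes: K' = 05 10 00 00 00 00 00.
K' ⊕ ipad = 33 26 36 36 36 36 36.  K' ⊕ opad = 59 4c 5c 5c 5c 5c 5c.
Inner input = (K'⊕ipad) ∥ m = 33 26 36 36 36 36 36 ∥ 00.
Inner hash: sum = 51+38+54+54+54+54+54+0 = 359 → 01 67.
Outer input = (K'⊕opad) ∥ inner = 59 4c 5c 5c 5c 5c 5c ∥ 01 67.
Outer hash (tag): sum = 89+76+92+92+92+92+92+1+103 = 729 → 02 d9.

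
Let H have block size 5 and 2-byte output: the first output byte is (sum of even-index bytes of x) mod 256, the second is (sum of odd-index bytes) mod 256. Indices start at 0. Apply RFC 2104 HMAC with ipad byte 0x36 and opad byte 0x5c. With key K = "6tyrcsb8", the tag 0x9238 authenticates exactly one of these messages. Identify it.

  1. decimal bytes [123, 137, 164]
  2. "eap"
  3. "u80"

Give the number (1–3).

2

Key "6tyrcsb8" = 36 74 79 72 63 73 62 38 is 8 bytes > B = 5, so hash it first: H(key) = 74 91, then zero-pad to 5 bytes: K' = 74 91 00 00 00.
K' ⊕ ipad = 42 a7 36 36 36; K' ⊕ opad = 28 cd 5c 5c 5c.
m1: inner = H(42 a7 36 36 36 7b 89 a4) = 37 fc; tag = H(28 cd 5c 5c 5c 37 fc) = dc60
m2: inner = H(42 a7 36 36 36 65 61 70) = 0f b2; tag = H(28 cd 5c 5c 5c 0f b2) = 9238 ← matches
m3: inner = H(42 a7 36 36 36 75 38 30) = e6 82; tag = H(28 cd 5c 5c 5c e6 82) = 620f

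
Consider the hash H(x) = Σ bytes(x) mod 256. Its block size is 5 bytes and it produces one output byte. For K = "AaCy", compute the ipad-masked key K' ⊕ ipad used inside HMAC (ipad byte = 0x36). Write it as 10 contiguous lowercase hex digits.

7757754f36

Key "AaCy" = 41 61 43 79 is 4 bytes ≤ B = 5; zero-pad to 5 bytes: K' = 41 61 43 79 00.
XOR each byte with 0x36: 41⊕36=77, 61⊕36=57, 43⊕36=75, 79⊕36=4f, 00⊕36=36.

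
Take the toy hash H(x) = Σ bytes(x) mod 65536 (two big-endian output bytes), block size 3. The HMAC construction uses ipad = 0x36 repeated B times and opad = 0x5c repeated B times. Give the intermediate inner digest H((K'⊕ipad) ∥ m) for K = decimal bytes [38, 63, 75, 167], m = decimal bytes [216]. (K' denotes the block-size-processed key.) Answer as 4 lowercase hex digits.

Key decimal bytes [38, 63, 75, 167] = 26 3f 4b a7 is 4 bytes > B = 3, so hash it first: H(key) = 01 57, then zero-pad to 3 bytes: K' = 01 57 00.
K' ⊕ ipad = 37 61 36.
Inner input = 37 61 36 ∥ d8.
Inner hash: sum = 55+97+54+216 = 422 → 01 a6.

01a6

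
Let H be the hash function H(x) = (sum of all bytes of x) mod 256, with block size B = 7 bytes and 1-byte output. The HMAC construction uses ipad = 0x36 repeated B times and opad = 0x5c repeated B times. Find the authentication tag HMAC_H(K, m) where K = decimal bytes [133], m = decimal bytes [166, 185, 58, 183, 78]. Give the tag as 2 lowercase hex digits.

96

Key decimal bytes [133] = 85 is 1 byte ≤ B = 7; zero-pad to 7 bytes: K' = 85 00 00 00 00 00 00.
K' ⊕ ipad = b3 36 36 36 36 36 36.  K' ⊕ opad = d9 5c 5c 5c 5c 5c 5c.
Inner input = (K'⊕ipad) ∥ m = b3 36 36 36 36 36 36 ∥ a6 b9 3a b7 4e.
Inner hash: sum = 179+54+54+54+54+54+54+166+185+58+183+78 = 1173; mod 256 = 149 → 95.
Outer input = (K'⊕opad) ∥ inner = d9 5c 5c 5c 5c 5c 5c ∥ 95.
Outer hash (tag): sum = 217+92+92+92+92+92+92+149 = 918; mod 256 = 150 → 96.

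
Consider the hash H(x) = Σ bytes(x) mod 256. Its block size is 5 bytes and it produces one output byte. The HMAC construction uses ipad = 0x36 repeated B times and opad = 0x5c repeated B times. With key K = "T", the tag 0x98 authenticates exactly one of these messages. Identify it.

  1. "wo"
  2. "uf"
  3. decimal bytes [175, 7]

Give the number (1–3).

1

Key "T" = 54 is 1 byte ≤ B = 5; zero-pad to 5 bytes: K' = 54 00 00 00 00.
K' ⊕ ipad = 62 36 36 36 36; K' ⊕ opad = 08 5c 5c 5c 5c.
m1: inner = H(62 36 36 36 36 77 6f) = 20; tag = H(08 5c 5c 5c 5c 20) = 98 ← matches
m2: inner = H(62 36 36 36 36 75 66) = 15; tag = H(08 5c 5c 5c 5c 15) = 8d
m3: inner = H(62 36 36 36 36 af 07) = f0; tag = H(08 5c 5c 5c 5c f0) = 68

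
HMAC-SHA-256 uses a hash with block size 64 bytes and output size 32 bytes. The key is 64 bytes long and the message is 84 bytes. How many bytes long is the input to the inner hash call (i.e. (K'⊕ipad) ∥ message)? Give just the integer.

148

Key is 64 ≤ 64 bytes, zero-padded: |K'| = 64.
Inner input = (K'⊕ipad) ∥ m → 64 + 84 = 148 bytes.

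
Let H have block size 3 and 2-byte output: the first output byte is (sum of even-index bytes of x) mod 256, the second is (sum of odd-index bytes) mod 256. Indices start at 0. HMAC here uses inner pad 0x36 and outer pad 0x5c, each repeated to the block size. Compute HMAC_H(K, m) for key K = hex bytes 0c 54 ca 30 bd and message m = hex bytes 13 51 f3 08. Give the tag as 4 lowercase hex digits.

Key hex bytes 0c 54 ca 30 bd is 5 bytes > B = 3, so hash it first: H(key) = 93 84, then zero-pad to 3 bytes: K' = 93 84 00.
K' ⊕ ipad = a5 b2 36.  K' ⊕ opad = cf d8 5c.
Inner input = (K'⊕ipad) ∥ m = a5 b2 36 ∥ 13 51 f3 08.
Inner hash: even-index sum = 308 mod 256 = 52; odd-index sum = 440 mod 256 = 184 → 34 b8.
Outer input = (K'⊕opad) ∥ inner = cf d8 5c ∥ 34 b8.
Outer hash (tag): even-index sum = 483 mod 256 = 227; odd-index sum = 268 mod 256 = 12 → e3 0c.

e30c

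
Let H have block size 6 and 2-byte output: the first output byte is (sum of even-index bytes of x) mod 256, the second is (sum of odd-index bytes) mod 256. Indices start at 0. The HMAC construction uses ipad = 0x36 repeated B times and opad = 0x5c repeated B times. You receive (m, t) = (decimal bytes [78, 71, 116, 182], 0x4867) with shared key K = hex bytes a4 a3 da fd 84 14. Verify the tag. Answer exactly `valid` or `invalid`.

valid

Key hex bytes a4 a3 da fd 84 14 is exactly B = 6 bytes: K' = a4 a3 da fd 84 14.
K' ⊕ ipad = 92 95 ec cb b2 22; K' ⊕ opad = f8 ff 86 a1 d8 48.
Inner hash: even-index sum = 754 mod 256 = 242; odd-index sum = 639 mod 256 = 127 → f2 7f.
Outer hash (recomputed tag): even-index sum = 840 mod 256 = 72; odd-index sum = 615 mod 256 = 103 → 48 67.
Recomputed tag = 4867; claimed = 4867 → match.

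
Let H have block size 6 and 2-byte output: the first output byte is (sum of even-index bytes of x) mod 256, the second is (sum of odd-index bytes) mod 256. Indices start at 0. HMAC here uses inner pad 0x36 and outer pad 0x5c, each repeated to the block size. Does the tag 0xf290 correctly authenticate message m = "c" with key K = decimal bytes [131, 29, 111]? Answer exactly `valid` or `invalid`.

invalid

Key decimal bytes [131, 29, 111] = 83 1d 6f is 3 bytes ≤ B = 6; zero-pad to 6 bytes: K' = 83 1d 6f 00 00 00.
K' ⊕ ipad = b5 2b 59 36 36 36; K' ⊕ opad = df 41 33 5c 5c 5c.
Inner hash: even-index sum = 423 mod 256 = 167; odd-index sum = 151 mod 256 = 151 → a7 97.
Outer hash (recomputed tag): even-index sum = 533 mod 256 = 21; odd-index sum = 400 mod 256 = 144 → 15 90.
Recomputed tag = 1590; claimed = f290 → mismatch.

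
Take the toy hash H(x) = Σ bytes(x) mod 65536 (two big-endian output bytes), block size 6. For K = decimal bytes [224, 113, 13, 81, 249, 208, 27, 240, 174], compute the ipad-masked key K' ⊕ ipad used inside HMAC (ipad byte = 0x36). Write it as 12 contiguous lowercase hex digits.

330736363636

Key decimal bytes [224, 113, 13, 81, 249, 208, 27, 240, 174] = e0 71 0d 51 f9 d0 1b f0 ae is 9 bytes > B = 6, so hash it first: H(key) = 05 31, then zero-pad to 6 bytes: K' = 05 31 00 00 00 00.
XOR each byte with 0x36: 05⊕36=33, 31⊕36=07, 00⊕36=36, 00⊕36=36, 00⊕36=36, 00⊕36=36.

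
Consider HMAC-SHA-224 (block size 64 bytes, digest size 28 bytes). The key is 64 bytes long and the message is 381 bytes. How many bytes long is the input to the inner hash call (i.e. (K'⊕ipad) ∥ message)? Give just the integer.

Key is 64 ≤ 64 bytes, zero-padded: |K'| = 64.
Inner input = (K'⊕ipad) ∥ m → 64 + 381 = 445 bytes.

445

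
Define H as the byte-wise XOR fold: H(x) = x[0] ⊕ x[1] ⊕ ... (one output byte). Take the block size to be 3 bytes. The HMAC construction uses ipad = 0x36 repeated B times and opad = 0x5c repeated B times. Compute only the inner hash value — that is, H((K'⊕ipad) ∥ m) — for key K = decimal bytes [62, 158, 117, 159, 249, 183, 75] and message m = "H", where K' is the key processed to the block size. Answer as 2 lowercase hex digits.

31

Key decimal bytes [62, 158, 117, 159, 249, 183, 75] = 3e 9e 75 9f f9 b7 4b is 7 bytes > B = 3, so hash it first: H(key) = 4f, then zero-pad to 3 bytes: K' = 4f 00 00.
K' ⊕ ipad = 79 36 36.
Inner input = 79 36 36 ∥ 48.
Inner hash: XOR 79⊕36⊕36⊕48 = 31.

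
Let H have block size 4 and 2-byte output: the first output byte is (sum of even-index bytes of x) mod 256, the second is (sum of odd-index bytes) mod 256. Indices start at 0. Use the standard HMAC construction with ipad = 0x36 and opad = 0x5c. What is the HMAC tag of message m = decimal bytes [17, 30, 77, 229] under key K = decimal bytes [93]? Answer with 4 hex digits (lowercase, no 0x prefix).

5c27

Key decimal bytes [93] = 5d is 1 byte ≤ B = 4; zero-pad to 4 bytes: K' = 5d 00 00 00.
K' ⊕ ipad = 6b 36 36 36.  K' ⊕ opad = 01 5c 5c 5c.
Inner input = (K'⊕ipad) ∥ m = 6b 36 36 36 ∥ 11 1e 4d e5.
Inner hash: even-index sum = 255 mod 256 = 255; odd-index sum = 367 mod 256 = 111 → ff 6f.
Outer input = (K'⊕opad) ∥ inner = 01 5c 5c 5c ∥ ff 6f.
Outer hash (tag): even-index sum = 348 mod 256 = 92; odd-index sum = 295 mod 256 = 39 → 5c 27.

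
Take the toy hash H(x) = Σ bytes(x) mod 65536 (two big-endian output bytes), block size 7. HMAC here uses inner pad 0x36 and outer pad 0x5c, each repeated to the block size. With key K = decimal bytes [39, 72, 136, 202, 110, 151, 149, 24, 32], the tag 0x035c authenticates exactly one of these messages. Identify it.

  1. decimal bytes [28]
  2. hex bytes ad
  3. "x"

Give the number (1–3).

3

Key decimal bytes [39, 72, 136, 202, 110, 151, 149, 24, 32] = 27 48 88 ca 6e 97 95 18 20 is 9 bytes > B = 7, so hash it first: H(key) = 03 93, then zero-pad to 7 bytes: K' = 03 93 00 00 00 00 00.
K' ⊕ ipad = 35 a5 36 36 36 36 36; K' ⊕ opad = 5f cf 5c 5c 5c 5c 5c.
m1: inner = H(35 a5 36 36 36 36 36 1c) = 02 04; tag = H(5f cf 5c 5c 5c 5c 5c 02 04) = 0300
m2: inner = H(35 a5 36 36 36 36 36 ad) = 02 95; tag = H(5f cf 5c 5c 5c 5c 5c 02 95) = 0391
m3: inner = H(35 a5 36 36 36 36 36 78) = 02 60; tag = H(5f cf 5c 5c 5c 5c 5c 02 60) = 035c ← matches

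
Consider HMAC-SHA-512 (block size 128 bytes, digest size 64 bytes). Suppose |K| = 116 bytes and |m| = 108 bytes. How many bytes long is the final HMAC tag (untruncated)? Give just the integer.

64

The tag is one SHA-512 digest: 64 bytes.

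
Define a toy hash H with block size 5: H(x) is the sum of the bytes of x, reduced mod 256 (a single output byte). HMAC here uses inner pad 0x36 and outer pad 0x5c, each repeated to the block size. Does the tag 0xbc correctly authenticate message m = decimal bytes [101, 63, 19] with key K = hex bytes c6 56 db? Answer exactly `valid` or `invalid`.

invalid

Key hex bytes c6 56 db is 3 bytes ≤ B = 5; zero-pad to 5 bytes: K' = c6 56 db 00 00.
K' ⊕ ipad = f0 60 ed 36 36; K' ⊕ opad = 9a 0a 87 5c 5c.
Inner hash: sum = 240+96+237+54+54+101+63+19 = 864; mod 256 = 96 → 60.
Outer hash (recomputed tag): sum = 154+10+135+92+92+96 = 579; mod 256 = 67 → 43.
Recomputed tag = 43; claimed = bc → mismatch.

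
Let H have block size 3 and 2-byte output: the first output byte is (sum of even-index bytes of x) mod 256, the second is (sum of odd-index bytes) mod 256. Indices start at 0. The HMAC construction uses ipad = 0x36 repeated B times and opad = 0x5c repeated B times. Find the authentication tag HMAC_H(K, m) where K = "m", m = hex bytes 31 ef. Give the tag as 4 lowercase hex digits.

f4dc

Key "m" = 6d is 1 byte ≤ B = 3; zero-pad to 3 bytes: K' = 6d 00 00.
K' ⊕ ipad = 5b 36 36.  K' ⊕ opad = 31 5c 5c.
Inner input = (K'⊕ipad) ∥ m = 5b 36 36 ∥ 31 ef.
Inner hash: even-index sum = 384 mod 256 = 128; odd-index sum = 103 mod 256 = 103 → 80 67.
Outer input = (K'⊕opad) ∥ inner = 31 5c 5c ∥ 80 67.
Outer hash (tag): even-index sum = 244 mod 256 = 244; odd-index sum = 220 mod 256 = 220 → f4 dc.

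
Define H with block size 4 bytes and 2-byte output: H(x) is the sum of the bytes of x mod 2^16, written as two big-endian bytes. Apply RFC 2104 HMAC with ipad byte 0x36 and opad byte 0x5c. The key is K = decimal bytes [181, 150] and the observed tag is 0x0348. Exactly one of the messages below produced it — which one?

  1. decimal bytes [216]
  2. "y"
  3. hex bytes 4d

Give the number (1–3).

3

Key decimal bytes [181, 150] = b5 96 is 2 bytes ≤ B = 4; zero-pad to 4 bytes: K' = b5 96 00 00.
K' ⊕ ipad = 83 a0 36 36; K' ⊕ opad = e9 ca 5c 5c.
m1: inner = H(83 a0 36 36 d8) = 02 67; tag = H(e9 ca 5c 5c 02 67) = 02d4
m2: inner = H(83 a0 36 36 79) = 02 08; tag = H(e9 ca 5c 5c 02 08) = 0275
m3: inner = H(83 a0 36 36 4d) = 01 dc; tag = H(e9 ca 5c 5c 01 dc) = 0348 ← matches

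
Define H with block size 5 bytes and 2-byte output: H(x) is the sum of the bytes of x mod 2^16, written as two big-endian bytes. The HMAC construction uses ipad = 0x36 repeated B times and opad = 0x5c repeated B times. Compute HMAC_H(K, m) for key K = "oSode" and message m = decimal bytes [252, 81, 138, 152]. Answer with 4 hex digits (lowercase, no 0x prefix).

Key "oSode" = 6f 53 6f 64 65 is exactly B = 5 bytes: K' = 6f 53 6f 64 65.
K' ⊕ ipad = 59 65 59 52 53.  K' ⊕ opad = 33 0f 33 38 39.
Inner input = (K'⊕ipad) ∥ m = 59 65 59 52 53 ∥ fc 51 8a 98.
Inner hash: sum = 89+101+89+82+83+252+81+138+152 = 1067 → 04 2b.
Outer input = (K'⊕opad) ∥ inner = 33 0f 33 38 39 ∥ 04 2b.
Outer hash (tag): sum = 51+15+51+56+57+4+43 = 277 → 01 15.

0115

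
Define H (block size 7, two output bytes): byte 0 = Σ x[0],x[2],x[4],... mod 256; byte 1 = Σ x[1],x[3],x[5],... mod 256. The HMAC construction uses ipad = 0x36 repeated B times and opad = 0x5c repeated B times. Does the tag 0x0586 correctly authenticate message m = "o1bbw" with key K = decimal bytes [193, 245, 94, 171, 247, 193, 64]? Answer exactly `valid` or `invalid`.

invalid

Key decimal bytes [193, 245, 94, 171, 247, 193, 64] = c1 f5 5e ab f7 c1 40 is exactly B = 7 bytes: K' = c1 f5 5e ab f7 c1 40.
K' ⊕ ipad = f7 c3 68 9d c1 f7 76; K' ⊕ opad = 9d a9 02 f7 ab 9d 1c.
Inner hash: even-index sum = 809 mod 256 = 41; odd-index sum = 927 mod 256 = 159 → 29 9f.
Outer hash (recomputed tag): even-index sum = 517 mod 256 = 5; odd-index sum = 614 mod 256 = 102 → 05 66.
Recomputed tag = 0566; claimed = 0586 → mismatch.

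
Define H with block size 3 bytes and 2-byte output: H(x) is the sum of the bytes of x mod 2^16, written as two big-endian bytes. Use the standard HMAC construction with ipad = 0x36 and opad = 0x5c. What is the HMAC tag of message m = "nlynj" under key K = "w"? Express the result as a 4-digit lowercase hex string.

Key "w" = 77 is 1 byte ≤ B = 3; zero-pad to 3 bytes: K' = 77 00 00.
K' ⊕ ipad = 41 36 36.  K' ⊕ opad = 2b 5c 5c.
Inner input = (K'⊕ipad) ∥ m = 41 36 36 ∥ 6e 6c 79 6e 6a.
Inner hash: sum = 65+54+54+110+108+121+110+106 = 728 → 02 d8.
Outer input = (K'⊕opad) ∥ inner = 2b 5c 5c ∥ 02 d8.
Outer hash (tag): sum = 43+92+92+2+216 = 445 → 01 bd.

01bd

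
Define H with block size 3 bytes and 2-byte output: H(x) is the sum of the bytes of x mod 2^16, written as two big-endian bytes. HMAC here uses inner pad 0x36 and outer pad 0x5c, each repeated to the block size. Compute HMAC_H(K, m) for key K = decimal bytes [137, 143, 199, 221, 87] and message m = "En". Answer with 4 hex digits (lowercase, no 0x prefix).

014e

Key decimal bytes [137, 143, 199, 221, 87] = 89 8f c7 dd 57 is 5 bytes > B = 3, so hash it first: H(key) = 03 13, then zero-pad to 3 bytes: K' = 03 13 00.
K' ⊕ ipad = 35 25 36.  K' ⊕ opad = 5f 4f 5c.
Inner input = (K'⊕ipad) ∥ m = 35 25 36 ∥ 45 6e.
Inner hash: sum = 53+37+54+69+110 = 323 → 01 43.
Outer input = (K'⊕opad) ∥ inner = 5f 4f 5c ∥ 01 43.
Outer hash (tag): sum = 95+79+92+1+67 = 334 → 01 4e.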